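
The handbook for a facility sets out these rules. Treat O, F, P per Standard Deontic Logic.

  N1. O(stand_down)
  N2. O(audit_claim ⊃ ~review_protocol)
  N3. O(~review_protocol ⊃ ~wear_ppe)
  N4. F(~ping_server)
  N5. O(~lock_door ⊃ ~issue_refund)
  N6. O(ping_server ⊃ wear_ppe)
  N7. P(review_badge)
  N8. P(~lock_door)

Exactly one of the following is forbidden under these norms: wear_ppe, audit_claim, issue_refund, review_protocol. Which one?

Premise 4 is F(~ping_server), i.e. O(ping_server).
Applying K to premise 6 (O(ping_server ⊃ wear_ppe)) and O(ping_server) yields O(wear_ppe).
Premise 3 is O(~review_protocol ⊃ ~wear_ppe); contrapositively O(wear_ppe ⊃ review_protocol). Since O(wear_ppe) holds, K gives O(review_protocol).
Premise 2 is O(audit_claim ⊃ ~review_protocol); contrapositively O(review_protocol ⊃ ~audit_claim). Since O(review_protocol) holds, K gives O(~audit_claim).
So O(~audit_claim) holds, i.e. audit_claim is forbidden. None of the other listed options is forbidden under the premises.

audit_claim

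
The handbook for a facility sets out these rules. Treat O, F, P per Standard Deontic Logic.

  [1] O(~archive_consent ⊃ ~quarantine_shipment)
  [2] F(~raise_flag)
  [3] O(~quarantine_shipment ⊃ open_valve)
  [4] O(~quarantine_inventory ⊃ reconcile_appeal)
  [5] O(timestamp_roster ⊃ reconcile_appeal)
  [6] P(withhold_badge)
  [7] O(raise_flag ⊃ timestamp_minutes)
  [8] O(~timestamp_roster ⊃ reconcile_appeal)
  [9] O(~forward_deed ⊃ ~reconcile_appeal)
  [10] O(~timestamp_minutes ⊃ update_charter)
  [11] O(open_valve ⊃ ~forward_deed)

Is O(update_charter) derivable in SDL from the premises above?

No

Premise 10 is O(~timestamp_minutes ⊃ update_charter), but O(~timestamp_minutes) is not derivable from the premises, so it does not yield O(update_charter).
No other premise forces O(update_charter). An ideal world satisfying every premise can still have update_charter false, so O(update_charter) is not derivable.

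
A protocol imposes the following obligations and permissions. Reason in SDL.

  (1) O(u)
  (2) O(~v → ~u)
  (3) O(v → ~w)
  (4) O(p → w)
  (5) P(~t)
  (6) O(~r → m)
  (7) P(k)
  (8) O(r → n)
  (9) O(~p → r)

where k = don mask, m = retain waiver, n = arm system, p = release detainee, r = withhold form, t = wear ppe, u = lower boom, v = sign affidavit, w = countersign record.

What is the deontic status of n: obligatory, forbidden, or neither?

From premise 1 we have O(u).
Premise 2 is O(~v → ~u); contrapositively O(u → v). Since O(u) holds, K gives O(v).
From O(v) and premise 3, O(v → ~w), we obtain O(~w).
The contrapositive of premise 4 (O(p → w)) is O(~w → ~p), and O(~w) is already established, so O(~p).
From O(~p) and premise 9, O(~p → r), we obtain O(r).
Premise 8 is O(r → n); since O(r), deontic closure gives O(n).
Premises 5, 6, 7 do not contribute to this derivation.
Hence n is obligatory.

Obligatory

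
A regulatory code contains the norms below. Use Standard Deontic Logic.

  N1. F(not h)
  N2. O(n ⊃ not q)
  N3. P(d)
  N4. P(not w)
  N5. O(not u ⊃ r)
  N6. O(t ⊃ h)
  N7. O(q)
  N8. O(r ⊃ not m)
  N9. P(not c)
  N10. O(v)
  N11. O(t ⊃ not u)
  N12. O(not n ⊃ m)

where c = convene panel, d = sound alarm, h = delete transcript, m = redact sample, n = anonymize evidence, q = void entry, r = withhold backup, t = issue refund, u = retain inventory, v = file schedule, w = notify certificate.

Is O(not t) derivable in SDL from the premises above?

From premise 7 we have O(q).
Premise 2, O(n ⊃ not q), contraposes to O(q ⊃ not n); with O(q) we get O(not n).
From O(not n) and premise 12, O(not n ⊃ m), we obtain O(m).
The contrapositive of premise 8 (O(r ⊃ not m)) is O(m ⊃ not r), and O(m) is already established, so O(not r).
Premise 5, O(not u ⊃ r), contraposes to O(not r ⊃ u); with O(not r) we get O(u).
Premise 11 is O(t ⊃ not u); contrapositively O(u ⊃ not t). Since O(u) holds, K gives O(not t).
Premises 1, 3, 4, 6, 9, 10 do not contribute to this derivation.
So O(not t) follows.

Yes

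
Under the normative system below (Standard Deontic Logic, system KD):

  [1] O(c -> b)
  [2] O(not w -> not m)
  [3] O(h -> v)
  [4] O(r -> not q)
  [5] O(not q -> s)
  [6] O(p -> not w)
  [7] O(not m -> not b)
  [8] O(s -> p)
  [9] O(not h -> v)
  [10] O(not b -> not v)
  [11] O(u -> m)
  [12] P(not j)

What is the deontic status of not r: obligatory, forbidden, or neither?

Obligatory

Premises 3 and 9 are O(h -> v) and O(not h -> v); every ideal world satisfies h or not h, so in either case v holds — hence O(v).
The contrapositive of premise 10 (O(not b -> not v)) is O(v -> b), and O(v) is already established, so O(b).
Premise 7 is O(not m -> not b); contrapositively O(b -> m). Since O(b) holds, K gives O(m).
Premise 2, O(not w -> not m), contraposes to O(m -> w); with O(m) we get O(w).
The contrapositive of premise 6 (O(p -> not w)) is O(w -> not p), and O(w) is already established, so O(not p).
Premise 8, O(s -> p), contraposes to O(not p -> not s); with O(not p) we get O(not s).
Premise 5 is O(not q -> s); contrapositively O(not s -> q). Since O(not s) holds, K gives O(q).
The contrapositive of premise 4 (O(r -> not q)) is O(q -> not r), and O(q) is already established, so O(not r).
Premises 1, 11, 12 do not contribute to this derivation.
Hence not r is obligatory.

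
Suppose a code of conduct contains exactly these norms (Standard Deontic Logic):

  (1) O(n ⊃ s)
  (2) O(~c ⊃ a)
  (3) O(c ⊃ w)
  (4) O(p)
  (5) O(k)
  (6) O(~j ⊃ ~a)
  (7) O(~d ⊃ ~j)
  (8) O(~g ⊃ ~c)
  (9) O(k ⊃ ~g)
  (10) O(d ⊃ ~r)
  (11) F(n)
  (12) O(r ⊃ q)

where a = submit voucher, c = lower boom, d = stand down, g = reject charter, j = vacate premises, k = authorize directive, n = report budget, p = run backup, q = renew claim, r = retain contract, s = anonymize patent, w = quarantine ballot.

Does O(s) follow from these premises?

No

Premise 1 is O(n ⊃ s), but O(n) is not derivable from the premises, so it does not yield O(s).
No other premise forces O(s). An ideal world satisfying every premise can still have s false, so O(s) is not derivable.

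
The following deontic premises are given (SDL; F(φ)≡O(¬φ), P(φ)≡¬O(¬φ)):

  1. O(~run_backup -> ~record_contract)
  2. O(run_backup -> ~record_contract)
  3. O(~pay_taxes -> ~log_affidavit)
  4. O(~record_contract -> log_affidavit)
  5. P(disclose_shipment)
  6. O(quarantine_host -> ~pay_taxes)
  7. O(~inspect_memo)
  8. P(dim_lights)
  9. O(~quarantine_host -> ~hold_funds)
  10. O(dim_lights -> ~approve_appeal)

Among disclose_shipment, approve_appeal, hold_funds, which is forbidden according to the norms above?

hold_funds

By case analysis on ~run_backup: premise 1 gives O(~run_backup -> ~record_contract) and premise 2 gives O(run_backup -> ~record_contract), so O(~record_contract) either way.
From O(~record_contract) and premise 4, O(~record_contract -> log_affidavit), we obtain O(log_affidavit).
Premise 3 is O(~pay_taxes -> ~log_affidavit); contrapositively O(log_affidavit -> pay_taxes). Since O(log_affidavit) holds, K gives O(pay_taxes).
Premise 6, O(quarantine_host -> ~pay_taxes), contraposes to O(pay_taxes -> ~quarantine_host); with O(pay_taxes) we get O(~quarantine_host).
Premise 9 is O(~quarantine_host -> ~hold_funds); since O(~quarantine_host), deontic closure gives O(~hold_funds).
So O(~hold_funds) holds, i.e. hold_funds is forbidden. None of the other listed options is forbidden under the premises.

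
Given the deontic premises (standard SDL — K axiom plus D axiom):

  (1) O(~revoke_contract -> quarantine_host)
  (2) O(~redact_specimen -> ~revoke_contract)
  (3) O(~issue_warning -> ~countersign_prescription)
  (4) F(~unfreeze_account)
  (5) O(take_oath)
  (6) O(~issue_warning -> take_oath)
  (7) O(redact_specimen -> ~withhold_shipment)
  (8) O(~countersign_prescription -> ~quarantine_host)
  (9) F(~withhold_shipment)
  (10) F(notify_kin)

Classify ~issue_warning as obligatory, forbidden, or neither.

Forbidden

Premise 9 is F(~withhold_shipment), i.e. O(withhold_shipment).
Premise 7 is O(redact_specimen -> ~withhold_shipment); contrapositively O(withhold_shipment -> ~redact_specimen). Since O(withhold_shipment) holds, K gives O(~redact_specimen).
Applying K to premise 2 (O(~redact_specimen -> ~revoke_contract)) and O(~redact_specimen) yields O(~revoke_contract).
With premise 1, O(~revoke_contract -> quarantine_host), the K-axiom yields O(quarantine_host).
Premise 8, O(~countersign_prescription -> ~quarantine_host), contraposes to O(quarantine_host -> countersign_prescription); with O(quarantine_host) we get O(countersign_prescription).
The contrapositive of premise 3 (O(~issue_warning -> ~countersign_prescription)) is O(countersign_prescription -> issue_warning), and O(countersign_prescription) is already established, so O(issue_warning).
Premises 4, 5, 6, 10 do not contribute to this derivation.
Thus O(issue_warning), which is F(~issue_warning): ~issue_warning is forbidden.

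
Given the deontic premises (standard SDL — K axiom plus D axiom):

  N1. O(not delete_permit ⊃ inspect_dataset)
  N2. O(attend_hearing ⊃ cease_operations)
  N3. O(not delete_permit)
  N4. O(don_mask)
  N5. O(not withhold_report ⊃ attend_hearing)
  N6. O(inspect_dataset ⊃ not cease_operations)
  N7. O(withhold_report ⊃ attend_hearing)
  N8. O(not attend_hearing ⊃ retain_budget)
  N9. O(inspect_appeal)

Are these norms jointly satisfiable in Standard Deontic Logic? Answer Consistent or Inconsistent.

By case analysis on not withhold_report: premise 5 gives O(not withhold_report ⊃ attend_hearing) and premise 7 gives O(withhold_report ⊃ attend_hearing), so O(attend_hearing) either way.
Premise 2 is O(attend_hearing ⊃ cease_operations); since O(attend_hearing), deontic closure gives O(cease_operations).
Premise 6, O(inspect_dataset ⊃ not cease_operations), contraposes to O(cease_operations ⊃ not inspect_dataset); with O(cease_operations) we get O(not inspect_dataset).
Premise 1 is O(not delete_permit ⊃ inspect_dataset); contrapositively O(not inspect_dataset ⊃ delete_permit). Since O(not inspect_dataset) holds, K gives O(delete_permit).
Yet premise 3 states O(not delete_permit).
We now have both O(delete_permit) and O(not delete_permit) — delete_permit is simultaneously obligatory and forbidden, violating the D-axiom.

Inconsistent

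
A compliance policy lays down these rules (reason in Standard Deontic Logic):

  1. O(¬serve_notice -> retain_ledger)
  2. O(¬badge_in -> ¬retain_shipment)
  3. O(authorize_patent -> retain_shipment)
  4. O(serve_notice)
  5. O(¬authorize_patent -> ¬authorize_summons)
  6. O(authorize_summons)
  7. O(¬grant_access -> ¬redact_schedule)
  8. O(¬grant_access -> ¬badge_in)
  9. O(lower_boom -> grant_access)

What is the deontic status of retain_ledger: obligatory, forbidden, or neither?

Premise 1 is O(¬serve_notice -> retain_ledger), but O(¬serve_notice) is not derivable from the premises, so it does not yield O(retain_ledger).
No premise or chain of K-axiom applications forces O(retain_ledger), and none forces O(¬retain_ledger). So retain_ledger is neither obligatory nor forbidden under these norms.

Neither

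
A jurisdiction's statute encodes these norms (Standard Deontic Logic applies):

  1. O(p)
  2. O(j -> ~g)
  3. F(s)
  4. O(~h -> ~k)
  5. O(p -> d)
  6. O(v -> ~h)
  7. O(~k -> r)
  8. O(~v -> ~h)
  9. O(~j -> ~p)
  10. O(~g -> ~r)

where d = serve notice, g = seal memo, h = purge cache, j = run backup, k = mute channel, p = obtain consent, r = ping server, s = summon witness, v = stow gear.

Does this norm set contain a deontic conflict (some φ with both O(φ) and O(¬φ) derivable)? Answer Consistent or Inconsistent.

Inconsistent

By case analysis on ~v: premise 8 gives O(~v -> ~h) and premise 6 gives O(v -> ~h), so O(~h) either way.
Applying K to premise 4 (O(~h -> ~k)) and O(~h) yields O(~k).
With premise 7, O(~k -> r), the K-axiom yields O(r).
Premise 10 is O(~g -> ~r); contrapositively O(r -> g). Since O(r) holds, K gives O(g).
Premise 2, O(j -> ~g), contraposes to O(g -> ~j); with O(g) we get O(~j).
Applying K to premise 9 (O(~j -> ~p)) and O(~j) yields O(~p).
But premise 1 directly asserts O(p).
We now have both O(~p) and O(p) — p is simultaneously obligatory and forbidden, violating the D-axiom.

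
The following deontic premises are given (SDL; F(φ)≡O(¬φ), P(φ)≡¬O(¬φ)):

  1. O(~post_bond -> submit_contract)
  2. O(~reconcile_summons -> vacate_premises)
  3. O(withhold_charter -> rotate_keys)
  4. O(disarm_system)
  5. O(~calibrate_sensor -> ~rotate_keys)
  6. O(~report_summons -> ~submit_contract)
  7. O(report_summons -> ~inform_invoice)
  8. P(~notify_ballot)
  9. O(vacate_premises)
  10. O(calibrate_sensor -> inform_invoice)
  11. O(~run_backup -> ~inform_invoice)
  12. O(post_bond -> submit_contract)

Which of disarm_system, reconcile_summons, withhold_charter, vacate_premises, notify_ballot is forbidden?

Premises 1 and 12 are O(~post_bond -> submit_contract) and O(post_bond -> submit_contract); every ideal world satisfies ~post_bond or post_bond, so in either case submit_contract holds — hence O(submit_contract).
Premise 6, O(~report_summons -> ~submit_contract), contraposes to O(submit_contract -> report_summons); with O(submit_contract) we get O(report_summons).
Premise 7 is O(report_summons -> ~inform_invoice); since O(report_summons), deontic closure gives O(~inform_invoice).
Premise 10, O(calibrate_sensor -> inform_invoice), contraposes to O(~inform_invoice -> ~calibrate_sensor); with O(~inform_invoice) we get O(~calibrate_sensor).
From O(~calibrate_sensor) and premise 5, O(~calibrate_sensor -> ~rotate_keys), we obtain O(~rotate_keys).
Premise 3 is O(withhold_charter -> rotate_keys); contrapositively O(~rotate_keys -> ~withhold_charter). Since O(~rotate_keys) holds, K gives O(~withhold_charter).
So O(~withhold_charter) holds, i.e. withhold_charter is forbidden. None of the other listed options is forbidden under the premises.

withhold_charter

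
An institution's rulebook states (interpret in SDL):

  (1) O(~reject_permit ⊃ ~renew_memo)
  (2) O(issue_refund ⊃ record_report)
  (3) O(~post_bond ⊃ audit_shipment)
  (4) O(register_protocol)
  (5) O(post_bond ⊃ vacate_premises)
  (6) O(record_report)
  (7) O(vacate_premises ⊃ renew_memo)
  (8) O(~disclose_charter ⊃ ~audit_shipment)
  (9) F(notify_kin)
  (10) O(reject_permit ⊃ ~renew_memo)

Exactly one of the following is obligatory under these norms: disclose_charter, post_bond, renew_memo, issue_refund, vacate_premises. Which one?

By case analysis on ~reject_permit: premise 1 gives O(~reject_permit ⊃ ~renew_memo) and premise 10 gives O(reject_permit ⊃ ~renew_memo), so O(~renew_memo) either way.
Premise 7 is O(vacate_premises ⊃ renew_memo); contrapositively O(~renew_memo ⊃ ~vacate_premises). Since O(~renew_memo) holds, K gives O(~vacate_premises).
Premise 5 is O(post_bond ⊃ vacate_premises); contrapositively O(~vacate_premises ⊃ ~post_bond). Since O(~vacate_premises) holds, K gives O(~post_bond).
Applying K to premise 3 (O(~post_bond ⊃ audit_shipment)) and O(~post_bond) yields O(audit_shipment).
The contrapositive of premise 8 (O(~disclose_charter ⊃ ~audit_shipment)) is O(audit_shipment ⊃ disclose_charter), and O(audit_shipment) is already established, so O(disclose_charter).
So O(disclose_charter) holds — disclose_charter is obligatory. None of the other listed options is made obligatory by any chain of premises.

disclose_charter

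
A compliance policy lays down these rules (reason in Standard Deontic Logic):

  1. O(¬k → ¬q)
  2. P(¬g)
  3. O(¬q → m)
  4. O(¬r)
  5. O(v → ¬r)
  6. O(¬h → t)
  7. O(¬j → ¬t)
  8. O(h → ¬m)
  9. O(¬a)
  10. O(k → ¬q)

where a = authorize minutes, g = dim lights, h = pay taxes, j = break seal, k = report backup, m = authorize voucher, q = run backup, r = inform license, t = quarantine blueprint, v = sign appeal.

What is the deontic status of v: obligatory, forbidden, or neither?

Premise 5 is O(v → ¬r); even if O(¬r) held, inferring O(v) would be affirming the consequent — invalid.
No premise or chain of K-axiom applications forces O(v), and none forces O(¬v). So v is neither obligatory nor forbidden under these norms.

Neither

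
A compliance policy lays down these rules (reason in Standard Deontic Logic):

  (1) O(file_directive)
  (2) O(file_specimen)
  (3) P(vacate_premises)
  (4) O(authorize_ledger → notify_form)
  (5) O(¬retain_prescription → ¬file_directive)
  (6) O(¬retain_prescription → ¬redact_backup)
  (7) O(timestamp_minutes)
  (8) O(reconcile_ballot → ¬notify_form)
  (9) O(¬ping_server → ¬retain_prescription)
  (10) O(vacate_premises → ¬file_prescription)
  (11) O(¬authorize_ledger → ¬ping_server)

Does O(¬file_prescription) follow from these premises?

Premise 10 is O(vacate_premises → ¬file_prescription), but O(vacate_premises) is not derivable from the premises (the permission P(vacate_premises) asserts only ¬O(¬vacate_premises), not O(vacate_premises)), so it does not yield O(¬file_prescription).
No other premise forces O(¬file_prescription). An ideal world satisfying every premise can still have ¬file_prescription false, so O(¬file_prescription) is not derivable.

No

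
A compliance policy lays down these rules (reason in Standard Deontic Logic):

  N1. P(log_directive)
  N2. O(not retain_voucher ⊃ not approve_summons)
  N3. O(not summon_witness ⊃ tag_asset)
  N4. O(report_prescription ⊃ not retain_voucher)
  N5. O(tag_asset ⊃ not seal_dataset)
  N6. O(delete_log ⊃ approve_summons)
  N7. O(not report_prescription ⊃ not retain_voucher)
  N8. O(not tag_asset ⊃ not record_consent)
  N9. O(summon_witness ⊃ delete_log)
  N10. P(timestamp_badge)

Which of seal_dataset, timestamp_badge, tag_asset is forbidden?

Premises 7 and 4 are O(not report_prescription ⊃ not retain_voucher) and O(report_prescription ⊃ not retain_voucher); every ideal world satisfies not report_prescription or report_prescription, so in either case not retain_voucher holds — hence O(not retain_voucher).
With premise 2, O(not retain_voucher ⊃ not approve_summons), the K-axiom yields O(not approve_summons).
Premise 6, O(delete_log ⊃ approve_summons), contraposes to O(not approve_summons ⊃ not delete_log); with O(not approve_summons) we get O(not delete_log).
Premise 9 is O(summon_witness ⊃ delete_log); contrapositively O(not delete_log ⊃ not summon_witness). Since O(not delete_log) holds, K gives O(not summon_witness).
Applying K to premise 3 (O(not summon_witness ⊃ tag_asset)) and O(not summon_witness) yields O(tag_asset).
Premise 5 is O(tag_asset ⊃ not seal_dataset); since O(tag_asset), deontic closure gives O(not seal_dataset).
So O(not seal_dataset) holds, i.e. seal_dataset is forbidden. None of the other listed options is forbidden under the premises.

seal_dataset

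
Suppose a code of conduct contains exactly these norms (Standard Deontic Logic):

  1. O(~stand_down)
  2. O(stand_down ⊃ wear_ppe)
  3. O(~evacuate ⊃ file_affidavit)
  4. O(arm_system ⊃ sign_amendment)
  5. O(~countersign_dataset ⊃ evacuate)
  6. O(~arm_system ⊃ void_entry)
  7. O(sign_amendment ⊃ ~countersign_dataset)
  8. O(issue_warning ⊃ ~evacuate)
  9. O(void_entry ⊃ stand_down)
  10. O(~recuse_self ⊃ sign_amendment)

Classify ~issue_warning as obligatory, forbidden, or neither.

From premise 1 we have O(~stand_down).
Premise 9, O(void_entry ⊃ stand_down), contraposes to O(~stand_down ⊃ ~void_entry); with O(~stand_down) we get O(~void_entry).
Premise 6 is O(~arm_system ⊃ void_entry); contrapositively O(~void_entry ⊃ arm_system). Since O(~void_entry) holds, K gives O(arm_system).
From O(arm_system) and premise 4, O(arm_system ⊃ sign_amendment), we obtain O(sign_amendment).
With premise 7, O(sign_amendment ⊃ ~countersign_dataset), the K-axiom yields O(~countersign_dataset).
Premise 5 is O(~countersign_dataset ⊃ evacuate); since O(~countersign_dataset), deontic closure gives O(evacuate).
Premise 8, O(issue_warning ⊃ ~evacuate), contraposes to O(evacuate ⊃ ~issue_warning); with O(evacuate) we get O(~issue_warning).
Premises 2, 3, 10 do not contribute to this derivation.
Hence ~issue_warning is obligatory.

Obligatory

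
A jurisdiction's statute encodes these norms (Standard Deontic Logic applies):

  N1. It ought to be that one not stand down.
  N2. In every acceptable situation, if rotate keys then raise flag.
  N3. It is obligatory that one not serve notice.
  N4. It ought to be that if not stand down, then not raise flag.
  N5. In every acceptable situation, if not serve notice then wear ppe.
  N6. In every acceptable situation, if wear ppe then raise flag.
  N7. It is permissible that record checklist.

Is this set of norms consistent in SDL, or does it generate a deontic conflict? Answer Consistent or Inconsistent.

Inconsistent

Premise 3 states O(¬serve_notice) outright.
With premise 5, O(¬serve_notice → wear_ppe), the K-axiom yields O(wear_ppe).
With premise 6, O(wear_ppe → raise_flag), the K-axiom yields O(raise_flag).
Premise 4, O(¬stand_down → ¬raise_flag), contraposes to O(raise_flag → stand_down); with O(raise_flag) we get O(stand_down).
But premise 1 directly asserts O(¬stand_down).
We now have both O(stand_down) and O(¬stand_down) — stand_down is simultaneously obligatory and forbidden, violating the D-axiom.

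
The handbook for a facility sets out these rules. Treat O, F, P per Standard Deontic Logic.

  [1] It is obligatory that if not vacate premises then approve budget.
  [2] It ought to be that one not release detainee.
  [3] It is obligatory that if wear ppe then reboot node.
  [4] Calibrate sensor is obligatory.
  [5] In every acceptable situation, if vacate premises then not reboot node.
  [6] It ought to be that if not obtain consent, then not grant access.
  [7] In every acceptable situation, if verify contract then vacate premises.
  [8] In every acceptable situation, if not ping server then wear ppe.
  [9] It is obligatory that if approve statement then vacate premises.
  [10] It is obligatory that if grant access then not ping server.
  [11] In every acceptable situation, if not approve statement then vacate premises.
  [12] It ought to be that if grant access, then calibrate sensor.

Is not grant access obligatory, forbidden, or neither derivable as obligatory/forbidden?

Premises 11 and 9 are O(¬approve_statement → vacate_premises) and O(approve_statement → vacate_premises); every ideal world satisfies ¬approve_statement or approve_statement, so in either case vacate_premises holds — hence O(vacate_premises).
From O(vacate_premises) and premise 5, O(vacate_premises → ¬reboot_node), we obtain O(¬reboot_node).
The contrapositive of premise 3 (O(wear_ppe → reboot_node)) is O(¬reboot_node → ¬wear_ppe), and O(¬reboot_node) is already established, so O(¬wear_ppe).
The contrapositive of premise 8 (O(¬ping_server → wear_ppe)) is O(¬wear_ppe → ping_server), and O(¬wear_ppe) is already established, so O(ping_server).
The contrapositive of premise 10 (O(grant_access → ¬ping_server)) is O(ping_server → ¬grant_access), and O(ping_server) is already established, so O(¬grant_access).
Premises 1, 2, 4, 6, 7, 12 do not contribute to this derivation.
Hence ¬grant_access is obligatory.

Obligatory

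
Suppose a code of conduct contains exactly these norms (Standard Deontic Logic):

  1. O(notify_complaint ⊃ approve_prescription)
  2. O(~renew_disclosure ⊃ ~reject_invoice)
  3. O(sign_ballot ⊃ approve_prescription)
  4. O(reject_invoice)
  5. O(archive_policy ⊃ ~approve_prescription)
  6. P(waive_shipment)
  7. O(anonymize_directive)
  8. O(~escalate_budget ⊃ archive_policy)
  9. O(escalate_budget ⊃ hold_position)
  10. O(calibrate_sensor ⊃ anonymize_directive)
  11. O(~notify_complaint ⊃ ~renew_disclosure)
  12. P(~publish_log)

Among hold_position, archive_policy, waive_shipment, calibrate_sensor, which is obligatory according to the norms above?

Premise 4 states O(reject_invoice) outright.
The contrapositive of premise 2 (O(~renew_disclosure ⊃ ~reject_invoice)) is O(reject_invoice ⊃ renew_disclosure), and O(reject_invoice) is already established, so O(renew_disclosure).
Premise 11, O(~notify_complaint ⊃ ~renew_disclosure), contraposes to O(renew_disclosure ⊃ notify_complaint); with O(renew_disclosure) we get O(notify_complaint).
From O(notify_complaint) and premise 1, O(notify_complaint ⊃ approve_prescription), we obtain O(approve_prescription).
The contrapositive of premise 5 (O(archive_policy ⊃ ~approve_prescription)) is O(approve_prescription ⊃ ~archive_policy), and O(approve_prescription) is already established, so O(~archive_policy).
Premise 8 is O(~escalate_budget ⊃ archive_policy); contrapositively O(~archive_policy ⊃ escalate_budget). Since O(~archive_policy) holds, K gives O(escalate_budget).
With premise 9, O(escalate_budget ⊃ hold_position), the K-axiom yields O(hold_position).
So O(hold_position) holds — hold_position is obligatory. None of the other listed options is made obligatory by any chain of premises.

hold_position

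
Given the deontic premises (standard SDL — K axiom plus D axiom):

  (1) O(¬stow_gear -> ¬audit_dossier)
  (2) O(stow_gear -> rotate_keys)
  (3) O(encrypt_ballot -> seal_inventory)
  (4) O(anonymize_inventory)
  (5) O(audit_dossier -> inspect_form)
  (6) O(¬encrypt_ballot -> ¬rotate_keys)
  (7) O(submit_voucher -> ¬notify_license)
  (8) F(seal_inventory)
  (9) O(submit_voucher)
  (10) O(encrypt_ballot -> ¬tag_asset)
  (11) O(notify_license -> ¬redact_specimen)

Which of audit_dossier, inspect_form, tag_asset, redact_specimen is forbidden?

audit_dossier

Premise 8 is F(seal_inventory), i.e. O(¬seal_inventory).
Premise 3 is O(encrypt_ballot -> seal_inventory); contrapositively O(¬seal_inventory -> ¬encrypt_ballot). Since O(¬seal_inventory) holds, K gives O(¬encrypt_ballot).
From O(¬encrypt_ballot) and premise 6, O(¬encrypt_ballot -> ¬rotate_keys), we obtain O(¬rotate_keys).
Premise 2, O(stow_gear -> rotate_keys), contraposes to O(¬rotate_keys -> ¬stow_gear); with O(¬rotate_keys) we get O(¬stow_gear).
From O(¬stow_gear) and premise 1, O(¬stow_gear -> ¬audit_dossier), we obtain O(¬audit_dossier).
So O(¬audit_dossier) holds, i.e. audit_dossier is forbidden. None of the other listed options is forbidden under the premises.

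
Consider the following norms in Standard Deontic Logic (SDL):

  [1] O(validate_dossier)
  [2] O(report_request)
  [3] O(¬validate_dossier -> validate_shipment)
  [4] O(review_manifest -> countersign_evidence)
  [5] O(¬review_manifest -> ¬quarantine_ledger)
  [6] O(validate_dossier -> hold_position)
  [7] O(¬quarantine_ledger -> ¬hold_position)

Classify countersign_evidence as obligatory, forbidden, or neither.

From premise 1 we have O(validate_dossier).
Applying K to premise 6 (O(validate_dossier -> hold_position)) and O(validate_dossier) yields O(hold_position).
The contrapositive of premise 7 (O(¬quarantine_ledger -> ¬hold_position)) is O(hold_position -> quarantine_ledger), and O(hold_position) is already established, so O(quarantine_ledger).
Premise 5 is O(¬review_manifest -> ¬quarantine_ledger); contrapositively O(quarantine_ledger -> review_manifest). Since O(quarantine_ledger) holds, K gives O(review_manifest).
With premise 4, O(review_manifest -> countersign_evidence), the K-axiom yields O(countersign_evidence).
Premises 2, 3 do not contribute to this derivation.
Hence countersign_evidence is obligatory.

Obligatory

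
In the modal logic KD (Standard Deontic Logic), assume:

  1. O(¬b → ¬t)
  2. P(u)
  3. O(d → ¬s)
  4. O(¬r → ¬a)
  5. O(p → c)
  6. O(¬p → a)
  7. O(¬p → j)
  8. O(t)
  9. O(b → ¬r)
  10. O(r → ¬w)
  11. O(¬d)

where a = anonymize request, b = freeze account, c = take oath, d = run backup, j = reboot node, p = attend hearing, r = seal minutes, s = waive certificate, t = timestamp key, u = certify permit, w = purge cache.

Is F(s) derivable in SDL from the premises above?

Premise 3 is O(d → ¬s), but O(d) is not derivable from the premises, so it does not yield O(¬s).
No other premise forces O(¬s). An ideal world satisfying every premise can still have s true, so F(s) is not derivable.

No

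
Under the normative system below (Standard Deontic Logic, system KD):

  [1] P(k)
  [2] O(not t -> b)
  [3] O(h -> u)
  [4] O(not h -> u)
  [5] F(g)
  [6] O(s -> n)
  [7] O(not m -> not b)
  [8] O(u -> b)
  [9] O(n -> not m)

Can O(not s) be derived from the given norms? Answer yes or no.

By case analysis on not h: premise 4 gives O(not h -> u) and premise 3 gives O(h -> u), so O(u) either way.
Applying K to premise 8 (O(u -> b)) and O(u) yields O(b).
Premise 7, O(not m -> not b), contraposes to O(b -> m); with O(b) we get O(m).
Premise 9, O(n -> not m), contraposes to O(m -> not n); with O(m) we get O(not n).
Premise 6 is O(s -> n); contrapositively O(not n -> not s). Since O(not n) holds, K gives O(not s).
Premises 1, 2, 5 do not contribute to this derivation.
So O(not s) follows.

Yes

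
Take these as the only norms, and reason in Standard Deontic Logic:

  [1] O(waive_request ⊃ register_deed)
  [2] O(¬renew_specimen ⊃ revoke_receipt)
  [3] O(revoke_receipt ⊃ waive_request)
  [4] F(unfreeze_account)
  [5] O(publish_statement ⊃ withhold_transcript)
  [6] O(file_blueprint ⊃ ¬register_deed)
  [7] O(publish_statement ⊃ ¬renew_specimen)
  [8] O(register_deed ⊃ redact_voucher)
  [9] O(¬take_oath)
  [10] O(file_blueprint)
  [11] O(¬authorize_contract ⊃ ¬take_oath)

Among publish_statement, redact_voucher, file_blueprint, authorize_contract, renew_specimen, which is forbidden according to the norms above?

Premise 10 gives O(file_blueprint).
From O(file_blueprint) and premise 6, O(file_blueprint ⊃ ¬register_deed), we obtain O(¬register_deed).
The contrapositive of premise 1 (O(waive_request ⊃ register_deed)) is O(¬register_deed ⊃ ¬waive_request), and O(¬register_deed) is already established, so O(¬waive_request).
Premise 3 is O(revoke_receipt ⊃ waive_request); contrapositively O(¬waive_request ⊃ ¬revoke_receipt). Since O(¬waive_request) holds, K gives O(¬revoke_receipt).
Premise 2 is O(¬renew_specimen ⊃ revoke_receipt); contrapositively O(¬revoke_receipt ⊃ renew_specimen). Since O(¬revoke_receipt) holds, K gives O(renew_specimen).
Premise 7, O(publish_statement ⊃ ¬renew_specimen), contraposes to O(renew_specimen ⊃ ¬publish_statement); with O(renew_specimen) we get O(¬publish_statement).
So O(¬publish_statement) holds, i.e. publish_statement is forbidden. None of the other listed options is forbidden under the premises.

publish_statement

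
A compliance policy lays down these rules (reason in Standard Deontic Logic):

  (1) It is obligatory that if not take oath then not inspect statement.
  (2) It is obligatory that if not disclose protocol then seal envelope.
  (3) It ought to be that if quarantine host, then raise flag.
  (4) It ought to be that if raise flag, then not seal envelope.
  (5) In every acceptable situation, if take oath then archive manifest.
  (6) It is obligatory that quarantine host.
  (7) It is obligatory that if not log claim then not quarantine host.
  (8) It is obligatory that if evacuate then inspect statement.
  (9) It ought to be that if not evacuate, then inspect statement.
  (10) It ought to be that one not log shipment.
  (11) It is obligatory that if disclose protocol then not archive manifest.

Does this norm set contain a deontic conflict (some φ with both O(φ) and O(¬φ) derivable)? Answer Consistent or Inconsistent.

Inconsistent

Premises 8 and 9 are O(evacuate → inspect_statement) and O(¬evacuate → inspect_statement); every ideal world satisfies evacuate or ¬evacuate, so in either case inspect_statement holds — hence O(inspect_statement).
Premise 1, O(¬take_oath → ¬inspect_statement), contraposes to O(inspect_statement → take_oath); with O(inspect_statement) we get O(take_oath).
Premise 5 is O(take_oath → archive_manifest); since O(take_oath), deontic closure gives O(archive_manifest).
Premise 11 is O(disclose_protocol → ¬archive_manifest); contrapositively O(archive_manifest → ¬disclose_protocol). Since O(archive_manifest) holds, K gives O(¬disclose_protocol).
With premise 2, O(¬disclose_protocol → seal_envelope), the K-axiom yields O(seal_envelope).
Premise 4, O(raise_flag → ¬seal_envelope), contraposes to O(seal_envelope → ¬raise_flag); with O(seal_envelope) we get O(¬raise_flag).
The contrapositive of premise 3 (O(quarantine_host → raise_flag)) is O(¬raise_flag → ¬quarantine_host), and O(¬raise_flag) is already established, so O(¬quarantine_host).
Yet premise 6 states O(quarantine_host).
We now have both O(¬quarantine_host) and O(quarantine_host) — quarantine_host is simultaneously obligatory and forbidden, violating the D-axiom.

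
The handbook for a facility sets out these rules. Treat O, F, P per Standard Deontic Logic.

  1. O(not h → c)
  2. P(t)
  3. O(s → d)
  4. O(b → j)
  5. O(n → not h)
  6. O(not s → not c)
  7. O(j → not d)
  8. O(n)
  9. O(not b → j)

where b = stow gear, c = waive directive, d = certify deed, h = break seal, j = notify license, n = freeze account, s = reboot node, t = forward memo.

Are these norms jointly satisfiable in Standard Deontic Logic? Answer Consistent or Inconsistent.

Premises 9 and 4 cover both cases: O(not b → j) and O(b → j). Since not b ∨ b is a tautology, O(j) follows.
With premise 7, O(j → not d), the K-axiom yields O(not d).
The contrapositive of premise 3 (O(s → d)) is O(not d → not s), and O(not d) is already established, so O(not s).
From O(not s) and premise 6, O(not s → not c), we obtain O(not c).
Premise 1 is O(not h → c); contrapositively O(not c → h). Since O(not c) holds, K gives O(h).
The contrapositive of premise 5 (O(n → not h)) is O(h → not n), and O(h) is already established, so O(not n).
Yet premise 8 states O(n).
We now have both O(not n) and O(n) — n is simultaneously obligatory and forbidden, violating the D-axiom.

Inconsistent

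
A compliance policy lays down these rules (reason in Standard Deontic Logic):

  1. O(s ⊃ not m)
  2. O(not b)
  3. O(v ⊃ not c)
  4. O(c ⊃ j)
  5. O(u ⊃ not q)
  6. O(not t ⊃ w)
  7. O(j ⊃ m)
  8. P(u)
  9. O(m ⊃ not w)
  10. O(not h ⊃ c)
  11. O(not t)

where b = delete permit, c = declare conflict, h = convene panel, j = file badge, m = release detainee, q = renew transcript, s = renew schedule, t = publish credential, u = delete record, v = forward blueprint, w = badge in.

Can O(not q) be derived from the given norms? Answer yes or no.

Premise 5 is O(u ⊃ not q), but O(u) is not derivable from the premises (the permission P(u) asserts only not O(not u), not O(u)), so it does not yield O(not q).
No other premise forces O(not q). An ideal world satisfying every premise can still have not q false, so O(not q) is not derivable.

No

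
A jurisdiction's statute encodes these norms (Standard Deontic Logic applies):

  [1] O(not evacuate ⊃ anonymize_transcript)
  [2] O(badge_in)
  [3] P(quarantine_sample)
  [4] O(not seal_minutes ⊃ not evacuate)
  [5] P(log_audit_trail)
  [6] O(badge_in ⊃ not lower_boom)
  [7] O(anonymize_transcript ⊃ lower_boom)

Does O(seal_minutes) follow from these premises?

Yes

From premise 2 we have O(badge_in).
Premise 6 is O(badge_in ⊃ not lower_boom); since O(badge_in), deontic closure gives O(not lower_boom).
The contrapositive of premise 7 (O(anonymize_transcript ⊃ lower_boom)) is O(not lower_boom ⊃ not anonymize_transcript), and O(not lower_boom) is already established, so O(not anonymize_transcript).
Premise 1 is O(not evacuate ⊃ anonymize_transcript); contrapositively O(not anonymize_transcript ⊃ evacuate). Since O(not anonymize_transcript) holds, K gives O(evacuate).
Premise 4 is O(not seal_minutes ⊃ not evacuate); contrapositively O(evacuate ⊃ seal_minutes). Since O(evacuate) holds, K gives O(seal_minutes).
Premises 3, 5 do not contribute to this derivation.
So O(seal_minutes) follows.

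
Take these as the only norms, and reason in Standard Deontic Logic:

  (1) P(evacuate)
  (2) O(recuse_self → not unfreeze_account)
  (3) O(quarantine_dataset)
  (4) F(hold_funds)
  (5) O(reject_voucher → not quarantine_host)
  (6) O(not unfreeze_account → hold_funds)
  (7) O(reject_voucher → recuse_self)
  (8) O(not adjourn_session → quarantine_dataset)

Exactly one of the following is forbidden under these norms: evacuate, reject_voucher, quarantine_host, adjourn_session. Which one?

reject_voucher

F(hold_funds) at premise 4 means O(not hold_funds).
Premise 6 is O(not unfreeze_account → hold_funds); contrapositively O(not hold_funds → unfreeze_account). Since O(not hold_funds) holds, K gives O(unfreeze_account).
The contrapositive of premise 2 (O(recuse_self → not unfreeze_account)) is O(unfreeze_account → not recuse_self), and O(unfreeze_account) is already established, so O(not recuse_self).
Premise 7 is O(reject_voucher → recuse_self); contrapositively O(not recuse_self → not reject_voucher). Since O(not recuse_self) holds, K gives O(not reject_voucher).
So O(not reject_voucher) holds, i.e. reject_voucher is forbidden. None of the other listed options is forbidden under the premises.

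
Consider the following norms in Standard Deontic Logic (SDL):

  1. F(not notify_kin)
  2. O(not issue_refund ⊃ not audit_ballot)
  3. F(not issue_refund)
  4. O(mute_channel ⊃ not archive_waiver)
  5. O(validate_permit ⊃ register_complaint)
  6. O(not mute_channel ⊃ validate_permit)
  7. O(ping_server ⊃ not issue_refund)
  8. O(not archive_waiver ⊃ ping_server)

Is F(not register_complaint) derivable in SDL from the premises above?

Yes

Premise 3, F(not issue_refund), is equivalent to O(issue_refund).
The contrapositive of premise 7 (O(ping_server ⊃ not issue_refund)) is O(issue_refund ⊃ not ping_server), and O(issue_refund) is already established, so O(not ping_server).
Premise 8 is O(not archive_waiver ⊃ ping_server); contrapositively O(not ping_server ⊃ archive_waiver). Since O(not ping_server) holds, K gives O(archive_waiver).
Premise 4, O(mute_channel ⊃ not archive_waiver), contraposes to O(archive_waiver ⊃ not mute_channel); with O(archive_waiver) we get O(not mute_channel).
From O(not mute_channel) and premise 6, O(not mute_channel ⊃ validate_permit), we obtain O(validate_permit).
Applying K to premise 5 (O(validate_permit ⊃ register_complaint)) and O(validate_permit) yields O(register_complaint).
Premises 1, 2 do not contribute to this derivation.
So O(register_complaint) holds, i.e. F(not register_complaint). The claim follows.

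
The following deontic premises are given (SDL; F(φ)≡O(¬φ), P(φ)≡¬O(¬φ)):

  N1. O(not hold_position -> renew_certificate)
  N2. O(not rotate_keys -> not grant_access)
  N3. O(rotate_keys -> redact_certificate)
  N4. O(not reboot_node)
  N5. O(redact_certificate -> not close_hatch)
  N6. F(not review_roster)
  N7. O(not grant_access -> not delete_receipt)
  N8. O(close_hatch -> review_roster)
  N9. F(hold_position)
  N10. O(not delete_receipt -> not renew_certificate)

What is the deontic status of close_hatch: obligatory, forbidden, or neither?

Forbidden

Premise 9, F(hold_position), is equivalent to O(not hold_position).
Applying K to premise 1 (O(not hold_position -> renew_certificate)) and O(not hold_position) yields O(renew_certificate).
The contrapositive of premise 10 (O(not delete_receipt -> not renew_certificate)) is O(renew_certificate -> delete_receipt), and O(renew_certificate) is already established, so O(delete_receipt).
Premise 7, O(not grant_access -> not delete_receipt), contraposes to O(delete_receipt -> grant_access); with O(delete_receipt) we get O(grant_access).
Premise 2, O(not rotate_keys -> not grant_access), contraposes to O(grant_access -> rotate_keys); with O(grant_access) we get O(rotate_keys).
Premise 3 is O(rotate_keys -> redact_certificate); since O(rotate_keys), deontic closure gives O(redact_certificate).
With premise 5, O(redact_certificate -> not close_hatch), the K-axiom yields O(not close_hatch).
Premises 4, 6, 8 do not contribute to this derivation.
Thus O(not close_hatch), which is F(close_hatch): close_hatch is forbidden.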